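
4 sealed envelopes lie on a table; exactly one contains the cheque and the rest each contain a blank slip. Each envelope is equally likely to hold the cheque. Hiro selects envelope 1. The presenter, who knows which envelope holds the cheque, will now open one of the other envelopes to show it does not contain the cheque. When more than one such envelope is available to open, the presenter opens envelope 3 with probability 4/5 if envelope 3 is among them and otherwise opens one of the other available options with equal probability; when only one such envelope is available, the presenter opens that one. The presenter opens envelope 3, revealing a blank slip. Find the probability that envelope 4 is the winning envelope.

1/3

Consider each possible location of the cheque in turn.
If it is in any of envelopes 1, 2, and 4 (prior 1/4 each): envelope 3 is available, opened with probability 4/5; weight (1/4)·(4/5) = 1/5 each.
If it is in envelope 3 (prior 1/4): the presenter opened envelope 3, so this case is ruled out; weight (1/4)·0 = 0.
The weights sum to 3/5.
So P(the cheque in envelope 4 | the presenter opened envelope 3) = (1/5) / (3/5) = 1/3.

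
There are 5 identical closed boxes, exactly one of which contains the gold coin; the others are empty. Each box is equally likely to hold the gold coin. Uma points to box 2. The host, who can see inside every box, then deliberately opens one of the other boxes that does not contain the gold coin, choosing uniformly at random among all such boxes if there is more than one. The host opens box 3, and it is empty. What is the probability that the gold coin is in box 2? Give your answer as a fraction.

Condition on the true location of the gold coin.
If it is in any of boxes 1, 4, and 5 (prior 1/5 each): the host has 3 equally likely choices, so probability 1/3; weight (1/5)·(1/3) = 1/15 each.
If it is in box 2 (prior 1/5): the host has 4 equally likely choices, so probability 1/4; weight (1/5)·(1/4) = 1/20.
If it is in box 3 (prior 1/5): the host opened box 3, so this case is ruled out; weight (1/5)·0 = 0.
The weights sum to 1/4.
So P(the gold coin in box 2 | the host opened box 3) = (1/20) / (1/4) = 1/5.

1/5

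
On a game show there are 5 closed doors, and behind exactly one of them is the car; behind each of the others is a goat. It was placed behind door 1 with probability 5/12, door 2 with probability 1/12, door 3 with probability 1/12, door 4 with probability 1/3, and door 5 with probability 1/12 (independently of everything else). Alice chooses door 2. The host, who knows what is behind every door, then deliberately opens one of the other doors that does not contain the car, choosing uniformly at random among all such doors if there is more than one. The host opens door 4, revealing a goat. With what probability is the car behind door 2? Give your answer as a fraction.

Consider each possible location of the car in turn.
If it is behind door 1 (prior 5/12): the host has 3 equally likely choices, so probability 1/3; weight (5/12)·(1/3) = 5/36.
If it is behind door 2 (prior 1/12): the host has 4 equally likely choices, so probability 1/4; weight (1/12)·(1/4) = 1/48.
If it is behind either of doors 3 and 5 (prior 1/12 each): the host has 3 equally likely choices, so probability 1/3; weight (1/12)·(1/3) = 1/36 each.
If it is behind door 4 (prior 1/3): the host opened door 4, so this case is ruled out; weight (1/3)·0 = 0.
The weights sum to 31/144.
So P(the car behind door 2 | the host opened door 4) = (1/48) / (31/144) = 3/31.

3/31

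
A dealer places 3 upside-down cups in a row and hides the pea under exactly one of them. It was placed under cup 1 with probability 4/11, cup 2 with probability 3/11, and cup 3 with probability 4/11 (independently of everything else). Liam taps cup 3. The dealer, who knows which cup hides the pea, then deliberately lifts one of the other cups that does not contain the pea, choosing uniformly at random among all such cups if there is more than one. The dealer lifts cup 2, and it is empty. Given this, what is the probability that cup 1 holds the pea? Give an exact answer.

2/3

Apply Bayes' rule, conditioning on where the pea actually is.
If it is under cup 1 (prior 4/11): the dealer has no choice, probability 1; weight (4/11)·1 = 4/11.
If it is under cup 2 (prior 3/11): the dealer opened cup 2, so this case is ruled out; weight (3/11)·0 = 0.
If it is under cup 3 (prior 4/11): the dealer has 2 equally likely choices, so probability 1/2; weight (4/11)·(1/2) = 2/11.
The weights sum to 6/11.
So P(the pea under cup 1 | the dealer opened cup 2) = (4/11) / (6/11) = 2/3.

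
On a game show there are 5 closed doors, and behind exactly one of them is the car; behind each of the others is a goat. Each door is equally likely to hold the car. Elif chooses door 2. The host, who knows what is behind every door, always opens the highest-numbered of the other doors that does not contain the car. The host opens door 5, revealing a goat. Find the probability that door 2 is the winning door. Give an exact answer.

Apply Bayes' rule, conditioning on where the car actually is.
If it is behind any of doors 1, 2, 3, and 4 (prior 1/5 each): door 5 is the highest-numbered option available, probability 1; weight (1/5)·1 = 1/5 each.
If it is behind door 5 (prior 1/5): the host opened door 5, so this case is ruled out; weight (1/5)·0 = 0.
The weights sum to 4/5.
So P(the car behind door 2 | the host opened door 5) = (1/5) / (4/5) = 1/4.

1/4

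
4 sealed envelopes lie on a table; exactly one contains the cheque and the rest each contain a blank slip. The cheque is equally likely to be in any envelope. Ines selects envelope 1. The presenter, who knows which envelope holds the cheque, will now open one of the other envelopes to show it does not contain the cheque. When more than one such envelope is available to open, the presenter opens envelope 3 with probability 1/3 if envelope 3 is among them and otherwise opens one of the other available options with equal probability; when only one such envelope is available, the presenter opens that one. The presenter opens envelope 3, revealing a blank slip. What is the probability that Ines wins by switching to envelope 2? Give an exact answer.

Condition on the true location of the cheque.
If it is in any of envelopes 1, 2, and 4 (prior 1/4 each): envelope 3 is available, opened with probability 1/3; weight (1/4)·(1/3) = 1/12 each.
If it is in envelope 3 (prior 1/4): the presenter opened envelope 3, so this case is ruled out; weight (1/4)·0 = 0.
The weights sum to 1/4.
So P(the cheque in envelope 2 | the presenter opened envelope 3) = (1/12) / (1/4) = 1/3.

1/3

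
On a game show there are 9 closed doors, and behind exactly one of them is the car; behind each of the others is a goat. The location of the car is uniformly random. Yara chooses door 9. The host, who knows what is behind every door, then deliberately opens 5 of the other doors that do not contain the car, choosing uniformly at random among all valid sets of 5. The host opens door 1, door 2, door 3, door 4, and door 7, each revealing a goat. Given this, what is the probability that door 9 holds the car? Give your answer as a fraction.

Condition on the true location of the car.
If it is behind any of doors 1, 2, 3, 4, and 7 (prior 1/9 each): that door was opened and seen not to hold the prize — ruled out; weight (1/9)·0 = 0 each.
If it is behind any of doors 5, 6, and 8 (prior 1/9 each): the host has 21 equally likely choices, so probability 1/21; weight (1/9)·(1/21) = 1/189 each.
If it is behind door 9 (prior 1/9): the host has 56 equally likely choices, so probability 1/56; weight (1/9)·(1/56) = 1/504.
The weights sum to 1/56.
So P(the car behind door 9 | the host opened door 1, door 2, door 3, door 4, and door 7) = (1/504) / (1/56) = 1/9.

1/9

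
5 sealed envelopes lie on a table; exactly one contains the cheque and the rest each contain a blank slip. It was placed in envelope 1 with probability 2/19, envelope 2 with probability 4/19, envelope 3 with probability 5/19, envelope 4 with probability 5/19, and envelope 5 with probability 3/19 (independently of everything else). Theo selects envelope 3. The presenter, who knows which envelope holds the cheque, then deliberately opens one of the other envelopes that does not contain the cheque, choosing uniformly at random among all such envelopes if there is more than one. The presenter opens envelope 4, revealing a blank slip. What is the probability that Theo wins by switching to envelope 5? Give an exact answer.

Condition on the true location of the cheque.
If it is in envelope 1 (prior 2/19): the presenter has 3 equally likely choices, so probability 1/3; weight (2/19)·(1/3) = 2/57.
If it is in envelope 2 (prior 4/19): the presenter has 3 equally likely choices, so probability 1/3; weight (4/19)·(1/3) = 4/57.
If it is in envelope 3 (prior 5/19): the presenter has 4 equally likely choices, so probability 1/4; weight (5/19)·(1/4) = 5/76.
If it is in envelope 4 (prior 5/19): the presenter opened envelope 4, so this case is ruled out; weight (5/19)·0 = 0.
If it is in envelope 5 (prior 3/19): the presenter has 3 equally likely choices, so probability 1/3; weight (3/19)·(1/3) = 1/19.
The weights sum to 17/76.
So P(the cheque in envelope 5 | the presenter opened envelope 4) = (1/19) / (17/76) = 4/17.

4/17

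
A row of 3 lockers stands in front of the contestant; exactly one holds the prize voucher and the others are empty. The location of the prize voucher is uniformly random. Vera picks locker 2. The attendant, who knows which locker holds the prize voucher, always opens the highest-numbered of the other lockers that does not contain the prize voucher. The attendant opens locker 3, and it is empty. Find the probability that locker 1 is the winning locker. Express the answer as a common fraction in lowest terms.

Consider each possible location of the prize voucher in turn.
If it is in either of lockers 1 and 2 (prior 1/3 each): locker 3 is the highest-numbered option available, probability 1; weight (1/3)·1 = 1/3 each.
If it is in locker 3 (prior 1/3): the attendant opened locker 3, so this case is ruled out; weight (1/3)·0 = 0.
The weights sum to 2/3.
So P(the prize voucher in locker 1 | the attendant opened locker 3) = (1/3) / (2/3) = 1/2.

1/2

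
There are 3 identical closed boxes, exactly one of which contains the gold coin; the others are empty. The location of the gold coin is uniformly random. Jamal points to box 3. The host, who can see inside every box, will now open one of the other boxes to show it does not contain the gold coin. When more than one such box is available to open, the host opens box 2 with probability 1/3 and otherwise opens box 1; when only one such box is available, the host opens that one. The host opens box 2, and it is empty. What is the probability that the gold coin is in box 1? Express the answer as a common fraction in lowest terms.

Apply Bayes' rule, conditioning on where the gold coin actually is.
If it is in box 1 (prior 1/3): only box 2 is available, probability 1; weight (1/3)·1 = 1/3.
If it is in box 2 (prior 1/3): the host opened box 2, so this case is ruled out; weight (1/3)·0 = 0.
If it is in box 3 (prior 1/3): box 2 is available, opened with probability 1/3; weight (1/3)·(1/3) = 1/9.
The weights sum to 4/9.
So P(the gold coin in box 1 | the host opened box 2) = (1/3) / (4/9) = 3/4.

3/4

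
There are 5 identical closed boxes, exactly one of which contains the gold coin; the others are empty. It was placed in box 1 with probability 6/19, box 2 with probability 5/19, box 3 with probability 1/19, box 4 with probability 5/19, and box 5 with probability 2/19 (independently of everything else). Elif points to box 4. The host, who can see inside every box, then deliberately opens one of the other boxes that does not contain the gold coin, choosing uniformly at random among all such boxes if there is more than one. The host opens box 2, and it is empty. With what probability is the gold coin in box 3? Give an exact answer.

Consider each possible location of the gold coin in turn.
If it is in box 1 (prior 6/19): the host has 3 equally likely choices, so probability 1/3; weight (6/19)·(1/3) = 2/19.
If it is in box 2 (prior 5/19): the host opened box 2, so this case is ruled out; weight (5/19)·0 = 0.
If it is in box 3 (prior 1/19): the host has 3 equally likely choices, so probability 1/3; weight (1/19)·(1/3) = 1/57.
If it is in box 4 (prior 5/19): the host has 4 equally likely choices, so probability 1/4; weight (5/19)·(1/4) = 5/76.
If it is in box 5 (prior 2/19): the host has 3 equally likely choices, so probability 1/3; weight (2/19)·(1/3) = 2/57.
The weights sum to 17/76.
So P(the gold coin in box 3 | the host opened box 2) = (1/57) / (17/76) = 4/51.

4/51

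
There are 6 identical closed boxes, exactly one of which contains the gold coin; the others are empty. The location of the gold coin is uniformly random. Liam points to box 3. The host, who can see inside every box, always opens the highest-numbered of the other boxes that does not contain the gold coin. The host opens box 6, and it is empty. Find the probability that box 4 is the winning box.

1/5

Apply Bayes' rule, conditioning on where the gold coin actually is.
If it is in any of boxes 1, 2, 3, 4, and 5 (prior 1/6 each): box 6 is the highest-numbered option available, probability 1; weight (1/6)·1 = 1/6 each.
If it is in box 6 (prior 1/6): the host opened box 6, so this case is ruled out; weight (1/6)·0 = 0.
The weights sum to 5/6.
So P(the gold coin in box 4 | the host opened box 6) = (1/6) / (5/6) = 1/5.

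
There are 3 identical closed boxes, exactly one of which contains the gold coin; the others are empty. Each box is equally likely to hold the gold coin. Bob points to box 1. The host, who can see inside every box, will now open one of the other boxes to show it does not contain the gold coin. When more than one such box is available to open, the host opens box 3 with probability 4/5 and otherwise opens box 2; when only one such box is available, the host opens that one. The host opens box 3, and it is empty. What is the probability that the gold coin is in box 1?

4/9

Condition on the true location of the gold coin.
If it is in box 1 (prior 1/3): box 3 is available, opened with probability 4/5; weight (1/3)·(4/5) = 4/15.
If it is in box 2 (prior 1/3): only box 3 is available, probability 1; weight (1/3)·1 = 1/3.
If it is in box 3 (prior 1/3): the host opened box 3, so this case is ruled out; weight (1/3)·0 = 0.
The weights sum to 3/5.
So P(the gold coin in box 1 | the host opened box 3) = (4/15) / (3/5) = 4/9.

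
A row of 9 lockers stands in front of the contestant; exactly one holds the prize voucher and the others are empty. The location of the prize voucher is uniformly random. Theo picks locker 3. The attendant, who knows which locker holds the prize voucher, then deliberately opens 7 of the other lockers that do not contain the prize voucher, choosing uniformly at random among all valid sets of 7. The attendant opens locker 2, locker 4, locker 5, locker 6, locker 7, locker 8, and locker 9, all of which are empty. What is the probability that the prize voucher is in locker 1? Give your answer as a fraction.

8/9

Consider each possible location of the prize voucher in turn.
If it is in locker 1 (prior 1/9): the attendant has no choice, probability 1; weight (1/9)·1 = 1/9.
If it is in any of lockers 2, 4, 5, 6, 7, 8, and 9 (prior 1/9 each): that locker was opened and seen not to hold the prize — ruled out; weight (1/9)·0 = 0 each.
If it is in locker 3 (prior 1/9): the attendant has 8 equally likely choices, so probability 1/8; weight (1/9)·(1/8) = 1/72.
The weights sum to 1/8.
So P(the prize voucher in locker 1 | the attendant opened locker 2, locker 4, locker 5, locker 6, locker 7, locker 8, and locker 9) = (1/9) / (1/8) = 8/9.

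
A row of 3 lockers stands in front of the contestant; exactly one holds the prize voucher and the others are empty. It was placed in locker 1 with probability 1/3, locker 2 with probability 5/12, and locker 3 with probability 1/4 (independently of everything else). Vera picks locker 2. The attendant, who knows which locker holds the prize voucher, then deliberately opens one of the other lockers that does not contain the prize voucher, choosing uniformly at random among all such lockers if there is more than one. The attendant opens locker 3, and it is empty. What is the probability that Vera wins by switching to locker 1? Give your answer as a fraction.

Condition on the true location of the prize voucher.
If it is in locker 1 (prior 1/3): the attendant has no choice, probability 1; weight (1/3)·1 = 1/3.
If it is in locker 2 (prior 5/12): the attendant has 2 equally likely choices, so probability 1/2; weight (5/12)·(1/2) = 5/24.
If it is in locker 3 (prior 1/4): the attendant opened locker 3, so this case is ruled out; weight (1/4)·0 = 0.
The weights sum to 13/24.
So P(the prize voucher in locker 1 | the attendant opened locker 3) = (1/3) / (13/24) = 8/13.

8/13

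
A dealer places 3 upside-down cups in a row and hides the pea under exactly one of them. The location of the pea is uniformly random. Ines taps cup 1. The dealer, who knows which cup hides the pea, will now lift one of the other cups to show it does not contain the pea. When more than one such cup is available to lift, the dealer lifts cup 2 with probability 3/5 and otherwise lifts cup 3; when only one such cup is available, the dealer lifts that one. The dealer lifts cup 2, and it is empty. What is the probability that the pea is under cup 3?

Apply Bayes' rule, conditioning on where the pea actually is.
If it is under cup 1 (prior 1/3): cup 2 is available, opened with probability 3/5; weight (1/3)·(3/5) = 1/5.
If it is under cup 2 (prior 1/3): the dealer opened cup 2, so this case is ruled out; weight (1/3)·0 = 0.
If it is under cup 3 (prior 1/3): only cup 2 is available, probability 1; weight (1/3)·1 = 1/3.
The weights sum to 8/15.
So P(the pea under cup 3 | the dealer opened cup 2) = (1/3) / (8/15) = 5/8.

5/8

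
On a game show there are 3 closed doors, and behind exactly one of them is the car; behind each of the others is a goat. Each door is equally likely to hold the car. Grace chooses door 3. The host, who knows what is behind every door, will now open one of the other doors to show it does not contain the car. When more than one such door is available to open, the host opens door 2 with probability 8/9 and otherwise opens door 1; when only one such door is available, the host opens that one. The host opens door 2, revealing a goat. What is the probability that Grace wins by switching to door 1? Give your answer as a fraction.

9/17

Condition on the true location of the car.
If it is behind door 1 (prior 1/3): only door 2 is available, probability 1; weight (1/3)·1 = 1/3.
If it is behind door 2 (prior 1/3): the host opened door 2, so this case is ruled out; weight (1/3)·0 = 0.
If it is behind door 3 (prior 1/3): door 2 is available, opened with probability 8/9; weight (1/3)·(8/9) = 8/27.
The weights sum to 17/27.
So P(the car behind door 1 | the host opened door 2) = (1/3) / (17/27) = 9/17.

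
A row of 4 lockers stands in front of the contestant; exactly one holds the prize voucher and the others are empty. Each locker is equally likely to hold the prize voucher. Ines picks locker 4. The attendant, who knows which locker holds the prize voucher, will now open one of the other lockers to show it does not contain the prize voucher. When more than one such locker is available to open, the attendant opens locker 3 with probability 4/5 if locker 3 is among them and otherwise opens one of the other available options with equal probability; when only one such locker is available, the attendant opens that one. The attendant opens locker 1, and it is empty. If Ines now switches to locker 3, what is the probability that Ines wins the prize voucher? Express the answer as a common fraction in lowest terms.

Consider each possible location of the prize voucher in turn.
If it is in locker 1 (prior 1/4): the attendant opened locker 1, so this case is ruled out; weight (1/4)·0 = 0.
If it is in locker 2 (prior 1/4): locker 3 is available but not opened, probability 1/5; weight (1/4)·(1/5) = 1/20.
If it is in locker 3 (prior 1/4): locker 3 holds the prize so is unavailable; the attendant chooses uniformly among the 2 others, probability 1/2; weight (1/4)·(1/2) = 1/8.
If it is in locker 4 (prior 1/4): locker 3 is available but not opened; locker 1 gets probability (1 − 4/5)/2 = 1/10; weight (1/4)·(1/10) = 1/40.
The weights sum to 1/5.
So P(the prize voucher in locker 3 | the attendant opened locker 1) = (1/8) / (1/5) = 5/8.

5/8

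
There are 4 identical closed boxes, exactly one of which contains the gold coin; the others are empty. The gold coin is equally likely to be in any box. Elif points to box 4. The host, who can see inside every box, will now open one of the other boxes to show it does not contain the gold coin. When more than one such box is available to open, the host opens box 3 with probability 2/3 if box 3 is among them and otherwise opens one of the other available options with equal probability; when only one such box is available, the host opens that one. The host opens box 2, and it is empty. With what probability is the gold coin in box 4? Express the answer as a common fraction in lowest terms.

Condition on the true location of the gold coin.
If it is in box 1 (prior 1/4): box 3 is available but not opened, probability 1/3; weight (1/4)·(1/3) = 1/12.
If it is in box 2 (prior 1/4): the host opened box 2, so this case is ruled out; weight (1/4)·0 = 0.
If it is in box 3 (prior 1/4): box 3 holds the prize so is unavailable; the host chooses uniformly among the 2 others, probability 1/2; weight (1/4)·(1/2) = 1/8.
If it is in box 4 (prior 1/4): box 3 is available but not opened; box 2 gets probability (1 − 2/3)/2 = 1/6; weight (1/4)·(1/6) = 1/24.
The weights sum to 1/4.
So P(the gold coin in box 4 | the host opened box 2) = (1/24) / (1/4) = 1/6.

1/6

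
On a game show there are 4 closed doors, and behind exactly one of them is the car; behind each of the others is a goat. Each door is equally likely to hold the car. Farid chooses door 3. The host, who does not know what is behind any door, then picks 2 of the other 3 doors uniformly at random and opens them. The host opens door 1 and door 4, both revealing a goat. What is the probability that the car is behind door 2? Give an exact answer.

Condition on the true location of the car.
If it is behind either of doors 1 and 4 (prior 1/4 each): that door was opened and seen not to hold the prize — ruled out; weight (1/4)·0 = 0 each.
If it is behind either of doors 2 and 3 (prior 1/4 each): the host picks exactly this set with probability 1/3 regardless, and none is the prize; weight (1/4)·(1/3) = 1/12 each.
The weights sum to 1/6.
So P(the car behind door 2 | the host opened door 1 and door 4) = (1/12) / (1/6) = 1/2.

1/2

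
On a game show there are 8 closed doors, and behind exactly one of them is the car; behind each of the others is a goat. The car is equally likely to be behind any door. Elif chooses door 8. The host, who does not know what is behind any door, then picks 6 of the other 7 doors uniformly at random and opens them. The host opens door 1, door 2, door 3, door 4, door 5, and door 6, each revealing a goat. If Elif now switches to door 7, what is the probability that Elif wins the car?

Because the host chose which doors to open without knowing where the car is, the choice is independent of the prize location. Learning that none of the 6 opened doors holds the car simply rules out those 6 locations and leaves the remaining 2 doors still equally likely by symmetry.
So P(the car behind door 7) = 1/2.

1/2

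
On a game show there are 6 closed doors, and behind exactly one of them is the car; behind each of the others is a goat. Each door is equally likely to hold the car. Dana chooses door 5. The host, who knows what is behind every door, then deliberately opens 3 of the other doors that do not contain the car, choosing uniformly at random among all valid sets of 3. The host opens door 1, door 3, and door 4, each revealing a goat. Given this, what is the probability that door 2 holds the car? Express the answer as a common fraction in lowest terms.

Condition on the true location of the car.
If it is behind any of doors 1, 3, and 4 (prior 1/6 each): that door was opened and seen not to hold the prize — ruled out; weight (1/6)·0 = 0 each.
If it is behind either of doors 2 and 6 (prior 1/6 each): the host has 4 equally likely choices, so probability 1/4; weight (1/6)·(1/4) = 1/24 each.
If it is behind door 5 (prior 1/6): the host has 10 equally likely choices, so probability 1/10; weight (1/6)·(1/10) = 1/60.
The weights sum to 1/10.
So P(the car behind door 2 | the host opened door 1, door 3, and door 4) = (1/24) / (1/10) = 5/12.

5/12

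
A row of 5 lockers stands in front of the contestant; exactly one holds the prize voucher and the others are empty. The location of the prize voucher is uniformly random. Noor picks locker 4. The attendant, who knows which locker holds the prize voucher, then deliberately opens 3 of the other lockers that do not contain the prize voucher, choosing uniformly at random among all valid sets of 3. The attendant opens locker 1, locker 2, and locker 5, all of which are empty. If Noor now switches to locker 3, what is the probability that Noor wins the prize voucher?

Condition on the true location of the prize voucher.
If it is in any of lockers 1, 2, and 5 (prior 1/5 each): that locker was opened and seen not to hold the prize — ruled out; weight (1/5)·0 = 0 each.
If it is in locker 3 (prior 1/5): the attendant has no choice, probability 1; weight (1/5)·1 = 1/5.
If it is in locker 4 (prior 1/5): the attendant has 4 equally likely choices, so probability 1/4; weight (1/5)·(1/4) = 1/20.
The weights sum to 1/4.
So P(the prize voucher in locker 3 | the attendant opened locker 1, locker 2, and locker 5) = (1/5) / (1/4) = 4/5.

4/5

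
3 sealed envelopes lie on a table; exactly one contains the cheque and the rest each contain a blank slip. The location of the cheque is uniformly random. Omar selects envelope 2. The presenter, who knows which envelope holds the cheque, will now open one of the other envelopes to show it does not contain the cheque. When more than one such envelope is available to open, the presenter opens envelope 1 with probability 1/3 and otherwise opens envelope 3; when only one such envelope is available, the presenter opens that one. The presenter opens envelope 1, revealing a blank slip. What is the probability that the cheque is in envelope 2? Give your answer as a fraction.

Consider each possible location of the cheque in turn.
If it is in envelope 1 (prior 1/3): the presenter opened envelope 1, so this case is ruled out; weight (1/3)·0 = 0.
If it is in envelope 2 (prior 1/3): envelope 1 is available, opened with probability 1/3; weight (1/3)·(1/3) = 1/9.
If it is in envelope 3 (prior 1/3): only envelope 1 is available, probability 1; weight (1/3)·1 = 1/3.
The weights sum to 4/9.
So P(the cheque in envelope 2 | the presenter opened envelope 1) = (1/9) / (4/9) = 1/4.

1/4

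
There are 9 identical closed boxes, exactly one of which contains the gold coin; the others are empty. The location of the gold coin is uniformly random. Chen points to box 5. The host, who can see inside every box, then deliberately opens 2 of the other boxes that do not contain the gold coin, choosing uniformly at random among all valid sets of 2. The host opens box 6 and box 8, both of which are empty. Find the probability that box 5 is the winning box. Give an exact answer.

Consider each possible location of the gold coin in turn.
If it is in any of boxes 1, 2, 3, 4, 7, and 9 (prior 1/9 each): the host has 21 equally likely choices, so probability 1/21; weight (1/9)·(1/21) = 1/189 each.
If it is in box 5 (prior 1/9): the host has 28 equally likely choices, so probability 1/28; weight (1/9)·(1/28) = 1/252.
If it is in either of boxes 6 and 8 (prior 1/9 each): that box was opened and seen not to hold the prize — ruled out; weight (1/9)·0 = 0 each.
The weights sum to 1/28.
So P(the gold coin in box 5 | the host opened box 6 and box 8) = (1/252) / (1/28) = 1/9.

1/9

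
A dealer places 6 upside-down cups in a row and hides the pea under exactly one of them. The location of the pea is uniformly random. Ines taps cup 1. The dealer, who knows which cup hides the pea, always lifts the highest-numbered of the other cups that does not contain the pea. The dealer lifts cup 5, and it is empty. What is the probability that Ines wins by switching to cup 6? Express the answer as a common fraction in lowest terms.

Condition on the true location of the pea.
If it is under any of cups 1, 2, 3, and 4 (prior 1/6 each): the dealer would have opened cup 6 instead, probability 0; weight (1/6)·0 = 0 each.
If it is under cup 5 (prior 1/6): the dealer opened cup 5, so this case is ruled out; weight (1/6)·0 = 0.
If it is under cup 6 (prior 1/6): cup 5 is the highest-numbered option available, probability 1; weight (1/6)·1 = 1/6.
The weights sum to 1/6.
So P(the pea under cup 6 | the dealer opened cup 5) = (1/6) / (1/6) = 1.

1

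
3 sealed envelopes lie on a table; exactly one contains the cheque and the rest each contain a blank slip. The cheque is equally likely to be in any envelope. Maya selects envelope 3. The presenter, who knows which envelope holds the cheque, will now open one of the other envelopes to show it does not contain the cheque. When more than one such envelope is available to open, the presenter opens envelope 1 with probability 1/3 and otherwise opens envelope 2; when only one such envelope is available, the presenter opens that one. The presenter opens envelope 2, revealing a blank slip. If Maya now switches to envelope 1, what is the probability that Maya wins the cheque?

Condition on the true location of the cheque.
If it is in envelope 1 (prior 1/3): only envelope 2 is available, probability 1; weight (1/3)·1 = 1/3.
If it is in envelope 2 (prior 1/3): the presenter opened envelope 2, so this case is ruled out; weight (1/3)·0 = 0.
If it is in envelope 3 (prior 1/3): envelope 1 is available but not opened, probability 2/3; weight (1/3)·(2/3) = 2/9.
The weights sum to 5/9.
So P(the cheque in envelope 1 | the presenter opened envelope 2) = (1/3) / (5/9) = 3/5.

3/5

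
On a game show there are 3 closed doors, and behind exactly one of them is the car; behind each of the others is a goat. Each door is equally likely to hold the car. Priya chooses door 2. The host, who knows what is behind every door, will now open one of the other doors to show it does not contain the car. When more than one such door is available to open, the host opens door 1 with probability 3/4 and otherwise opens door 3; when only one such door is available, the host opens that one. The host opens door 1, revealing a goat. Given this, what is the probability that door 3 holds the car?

Consider each possible location of the car in turn.
If it is behind door 1 (prior 1/3): the host opened door 1, so this case is ruled out; weight (1/3)·0 = 0.
If it is behind door 2 (prior 1/3): door 1 is available, opened with probability 3/4; weight (1/3)·(3/4) = 1/4.
If it is behind door 3 (prior 1/3): only door 1 is available, probability 1; weight (1/3)·1 = 1/3.
The weights sum to 7/12.
So P(the car behind door 3 | the host opened door 1) = (1/3) / (7/12) = 4/7.

4/7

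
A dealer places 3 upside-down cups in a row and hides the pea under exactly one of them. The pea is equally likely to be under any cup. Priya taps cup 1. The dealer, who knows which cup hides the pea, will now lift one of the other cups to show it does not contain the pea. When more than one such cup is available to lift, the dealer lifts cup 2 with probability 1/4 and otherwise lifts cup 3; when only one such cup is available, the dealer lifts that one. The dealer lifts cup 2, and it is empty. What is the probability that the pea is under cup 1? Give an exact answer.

1/5

Condition on the true location of the pea.
If it is under cup 1 (prior 1/3): cup 2 is available, opened with probability 1/4; weight (1/3)·(1/4) = 1/12.
If it is under cup 2 (prior 1/3): the dealer opened cup 2, so this case is ruled out; weight (1/3)·0 = 0.
If it is under cup 3 (prior 1/3): only cup 2 is available, probability 1; weight (1/3)·1 = 1/3.
The weights sum to 5/12.
So P(the pea under cup 1 | the dealer opened cup 2) = (1/12) / (5/12) = 1/5.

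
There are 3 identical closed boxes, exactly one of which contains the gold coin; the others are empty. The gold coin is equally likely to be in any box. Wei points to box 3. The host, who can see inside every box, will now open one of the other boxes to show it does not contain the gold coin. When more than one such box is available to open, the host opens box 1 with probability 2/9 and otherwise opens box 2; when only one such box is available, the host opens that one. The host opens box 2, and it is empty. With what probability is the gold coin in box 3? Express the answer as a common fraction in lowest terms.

Apply Bayes' rule, conditioning on where the gold coin actually is.
If it is in box 1 (prior 1/3): only box 2 is available, probability 1; weight (1/3)·1 = 1/3.
If it is in box 2 (prior 1/3): the host opened box 2, so this case is ruled out; weight (1/3)·0 = 0.
If it is in box 3 (prior 1/3): box 1 is available but not opened, probability 7/9; weight (1/3)·(7/9) = 7/27.
The weights sum to 16/27.
So P(the gold coin in box 3 | the host opened box 2) = (7/27) / (16/27) = 7/16.

7/16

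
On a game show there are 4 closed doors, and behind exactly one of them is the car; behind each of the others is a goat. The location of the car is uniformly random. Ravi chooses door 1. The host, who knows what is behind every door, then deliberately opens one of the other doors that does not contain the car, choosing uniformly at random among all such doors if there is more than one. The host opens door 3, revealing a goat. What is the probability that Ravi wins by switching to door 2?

3/8

Consider each possible location of the car in turn.
If it is behind door 1 (prior 1/4): the host has 3 equally likely choices, so probability 1/3; weight (1/4)·(1/3) = 1/12.
If it is behind either of doors 2 and 4 (prior 1/4 each): the host has 2 equally likely choices, so probability 1/2; weight (1/4)·(1/2) = 1/8 each.
If it is behind door 3 (prior 1/4): the host opened door 3, so this case is ruled out; weight (1/4)·0 = 0.
The weights sum to 1/3.
So P(the car behind door 2 | the host opened door 3) = (1/8) / (1/3) = 3/8.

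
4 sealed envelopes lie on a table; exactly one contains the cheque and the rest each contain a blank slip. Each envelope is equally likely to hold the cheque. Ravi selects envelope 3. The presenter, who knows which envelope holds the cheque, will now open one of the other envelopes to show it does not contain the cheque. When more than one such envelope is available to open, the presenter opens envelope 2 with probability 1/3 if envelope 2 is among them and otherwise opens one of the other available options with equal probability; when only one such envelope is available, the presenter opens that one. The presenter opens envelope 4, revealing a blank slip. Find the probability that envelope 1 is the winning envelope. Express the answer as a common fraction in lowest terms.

4/9

Apply Bayes' rule, conditioning on where the cheque actually is.
If it is in envelope 1 (prior 1/4): envelope 2 is available but not opened, probability 2/3; weight (1/4)·(2/3) = 1/6.
If it is in envelope 2 (prior 1/4): envelope 2 holds the prize so is unavailable; the presenter chooses uniformly among the 2 others, probability 1/2; weight (1/4)·(1/2) = 1/8.
If it is in envelope 3 (prior 1/4): envelope 2 is available but not opened; envelope 4 gets probability (1 − 1/3)/2 = 1/3; weight (1/4)·(1/3) = 1/12.
If it is in envelope 4 (prior 1/4): the presenter opened envelope 4, so this case is ruled out; weight (1/4)·0 = 0.
The weights sum to 3/8.
So P(the cheque in envelope 1 | the presenter opened envelope 4) = (1/6) / (3/8) = 4/9.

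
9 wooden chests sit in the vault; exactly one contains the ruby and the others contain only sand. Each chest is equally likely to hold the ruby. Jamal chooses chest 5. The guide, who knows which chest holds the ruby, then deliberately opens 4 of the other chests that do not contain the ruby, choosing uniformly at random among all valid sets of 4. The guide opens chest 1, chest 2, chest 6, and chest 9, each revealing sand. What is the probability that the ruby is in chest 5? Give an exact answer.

1/9

Consider each possible location of the ruby in turn.
If it is in any of chests 1, 2, 6, and 9 (prior 1/9 each): that chest was opened and seen not to hold the prize — ruled out; weight (1/9)·0 = 0 each.
If it is in any of chests 3, 4, 7, and 8 (prior 1/9 each): the guide has 35 equally likely choices, so probability 1/35; weight (1/9)·(1/35) = 1/315 each.
If it is in chest 5 (prior 1/9): the guide has 70 equally likely choices, so probability 1/70; weight (1/9)·(1/70) = 1/630.
The weights sum to 1/70.
So P(the ruby in chest 5 | the guide opened chest 1, chest 2, chest 6, and chest 9) = (1/630) / (1/70) = 1/9.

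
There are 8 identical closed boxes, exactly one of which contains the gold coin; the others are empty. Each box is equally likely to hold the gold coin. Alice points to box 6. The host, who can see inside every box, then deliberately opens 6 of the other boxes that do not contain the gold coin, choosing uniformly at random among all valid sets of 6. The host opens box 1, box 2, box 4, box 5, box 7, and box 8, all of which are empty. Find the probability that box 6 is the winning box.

Condition on the true location of the gold coin.
If it is in any of boxes 1, 2, 4, 5, 7, and 8 (prior 1/8 each): that box was opened and seen not to hold the prize — ruled out; weight (1/8)·0 = 0 each.
If it is in box 3 (prior 1/8): the host has no choice, probability 1; weight (1/8)·1 = 1/8.
If it is in box 6 (prior 1/8): the host has 7 equally likely choices, so probability 1/7; weight (1/8)·(1/7) = 1/56.
The weights sum to 1/7.
So P(the gold coin in box 6 | the host opened box 1, box 2, box 4, box 5, box 7, and box 8) = (1/56) / (1/7) = 1/8.

1/8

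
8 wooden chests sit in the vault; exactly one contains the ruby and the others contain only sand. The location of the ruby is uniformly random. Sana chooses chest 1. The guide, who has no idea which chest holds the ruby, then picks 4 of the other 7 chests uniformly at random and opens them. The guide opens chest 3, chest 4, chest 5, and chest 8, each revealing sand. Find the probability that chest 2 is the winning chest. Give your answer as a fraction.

1/4

Because the guide chose which chests to open without knowing where the ruby is, the choice is independent of the prize location. Learning that none of the 4 opened chests holds the ruby simply rules out those 4 locations and leaves the remaining 4 chests still equally likely by symmetry.
So P(the ruby in chest 2) = 1/4.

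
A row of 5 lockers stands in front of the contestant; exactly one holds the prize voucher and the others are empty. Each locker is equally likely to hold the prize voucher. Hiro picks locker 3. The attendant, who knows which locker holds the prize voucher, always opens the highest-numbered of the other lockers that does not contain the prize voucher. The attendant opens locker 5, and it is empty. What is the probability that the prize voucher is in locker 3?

Apply Bayes' rule, conditioning on where the prize voucher actually is.
If it is in any of lockers 1, 2, 3, and 4 (prior 1/5 each): locker 5 is the highest-numbered option available, probability 1; weight (1/5)·1 = 1/5 each.
If it is in locker 5 (prior 1/5): the attendant opened locker 5, so this case is ruled out; weight (1/5)·0 = 0.
The weights sum to 4/5.
So P(the prize voucher in locker 3 | the attendant opened locker 5) = (1/5) / (4/5) = 1/4.

1/4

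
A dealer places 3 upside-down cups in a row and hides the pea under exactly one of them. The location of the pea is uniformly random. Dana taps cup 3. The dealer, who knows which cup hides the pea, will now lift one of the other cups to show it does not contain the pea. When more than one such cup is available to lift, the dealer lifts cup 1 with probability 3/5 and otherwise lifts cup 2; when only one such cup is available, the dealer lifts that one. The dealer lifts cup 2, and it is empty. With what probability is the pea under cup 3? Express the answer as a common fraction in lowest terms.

Condition on the true location of the pea.
If it is under cup 1 (prior 1/3): only cup 2 is available, probability 1; weight (1/3)·1 = 1/3.
If it is under cup 2 (prior 1/3): the dealer opened cup 2, so this case is ruled out; weight (1/3)·0 = 0.
If it is under cup 3 (prior 1/3): cup 1 is available but not opened, probability 2/5; weight (1/3)·(2/5) = 2/15.
The weights sum to 7/15.
So P(the pea under cup 3 | the dealer opened cup 2) = (2/15) / (7/15) = 2/7.

2/7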